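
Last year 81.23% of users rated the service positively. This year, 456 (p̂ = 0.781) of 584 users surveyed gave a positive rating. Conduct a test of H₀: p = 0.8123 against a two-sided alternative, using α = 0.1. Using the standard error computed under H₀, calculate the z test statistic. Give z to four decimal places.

z = -1.9482

p̂ = 456/584 ≈ 0.7808219.
SE = √(p₀(1−p₀)/n) = √(0.15247/584) = 0.0161579.
z = (0.7808219 − 0.8123)/0.0161579 = -0.0314781/0.0161579 = -1.9482.
Two-sided p-value ≈ 2·Φ(−1.948) = 0.0514; since p < α = 0.1, reject H₀.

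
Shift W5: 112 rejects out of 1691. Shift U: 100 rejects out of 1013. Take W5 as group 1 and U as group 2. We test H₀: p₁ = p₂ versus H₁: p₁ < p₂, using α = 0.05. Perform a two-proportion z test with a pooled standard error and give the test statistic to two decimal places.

p̂₁ = 112/1691 = 0.0662, p̂₂ = 100/1013 = 0.0987.
Pooled p̂ = (112+100)/(1691+1013) = 212/2704 = 0.0784.
SE = √(p̂(1−p̂)(1/n₁+1/n₂)) = √(0.0784·0.9216·0.00157853) = √(0.000114058) = 0.0107.
z = (0.0662 − 0.0987)/0.0107 = -0.0325/0.0107 = -3.04.
p-value = P(Z < -3.042) ≈ 0.0012, so at α = 0.05 we reject H₀.

z = -3.04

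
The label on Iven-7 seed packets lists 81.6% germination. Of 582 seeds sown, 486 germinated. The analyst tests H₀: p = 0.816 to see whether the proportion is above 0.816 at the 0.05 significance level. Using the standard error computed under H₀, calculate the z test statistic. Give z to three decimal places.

p̂ = 486/582 = 0.83505.
Standard error under H₀: √(0.816×0.184/582) = 0.01606.
z = (0.83505 − 0.816)/0.01606 = 0.01905/0.01606 = 1.186.
p-value = P(Z > 1.186) ≈ 0.1178; since p > α = 0.05, fail to reject H₀.

z = 1.186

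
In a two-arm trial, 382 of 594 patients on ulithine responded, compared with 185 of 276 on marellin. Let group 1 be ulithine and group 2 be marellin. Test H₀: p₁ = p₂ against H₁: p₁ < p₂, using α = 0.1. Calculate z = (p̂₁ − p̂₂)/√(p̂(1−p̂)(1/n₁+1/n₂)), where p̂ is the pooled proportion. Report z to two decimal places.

p̂₁ = 382/594 = 0.6431, p̂₂ = 185/276 = 0.6703.
Pooled p̂ = (382+185)/(594+276) = 567/870 = 0.6517.
SE = √(0.22698 × 0.00530669) = 0.0347.
z = (0.6431 − 0.6703)/0.0347 = -0.0272/0.0347 = -0.78.
p-value = P(Z < -0.784) ≈ 0.2167, so at α = 0.1 we fail to reject H₀.

z = -0.78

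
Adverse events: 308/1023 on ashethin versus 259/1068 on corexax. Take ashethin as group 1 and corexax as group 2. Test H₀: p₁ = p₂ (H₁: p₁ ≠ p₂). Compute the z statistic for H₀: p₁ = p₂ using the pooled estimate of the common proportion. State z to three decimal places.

z = 3.011

p̂₁ = 308/1023 ≈ 0.30108, p̂₂ = 259/1068 ≈ 0.24251.
Pooled p̂ = (308+259)/(1023+1068) = 567/2091 = 0.27116.
SE = √(p̂(1−p̂)(1/n₁+1/n₂)) = √(0.27116·0.72884·0.00191385) = √(0.00037824) = 0.01945.
z = (0.30108 − 0.24251)/0.01945 = 0.05857/0.01945 = 3.011.
Two-sided p-value ≈ 2·Φ(−3.011) = 0.0026.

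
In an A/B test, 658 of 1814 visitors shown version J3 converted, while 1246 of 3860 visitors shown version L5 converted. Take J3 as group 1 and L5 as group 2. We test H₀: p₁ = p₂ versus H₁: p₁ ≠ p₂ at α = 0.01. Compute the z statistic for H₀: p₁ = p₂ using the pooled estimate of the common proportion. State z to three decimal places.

z = 2.971

p̂₁ = 658/1814 ≈ 0.36273, p̂₂ = 1246/3860 ≈ 0.32280.
Pooled p̂ = (658+1246)/(1814+3860) = 1904/5674 = 0.33557.
SE = √(0.222961 × 0.000810335) = 0.01344.
z = (0.36273 − 0.32280)/0.01344 = 0.03993/0.01344 = 2.971.
p-value = 2·P(Z > 2.971) ≈ 0.0030, so at α = 0.01 we reject H₀.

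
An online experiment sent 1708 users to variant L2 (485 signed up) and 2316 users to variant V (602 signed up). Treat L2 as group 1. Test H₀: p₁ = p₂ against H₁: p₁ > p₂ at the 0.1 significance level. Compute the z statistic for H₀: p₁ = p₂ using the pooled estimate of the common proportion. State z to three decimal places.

z = 1.697

p̂₁ = 485/1708 = 0.28396, p̂₂ = 602/2316 = 0.25993.
Pooled p̂ = (485+602)/(1708+2316) = 1087/4024 = 0.27013.
SE = √(p̂(1−p̂)(1/n₁+1/n₂)) = √(0.27013·0.72987·0.00101726) = √(0.000200562) = 0.01416.
z = (0.28396 − 0.25993)/0.01416 = 0.02403/0.01416 = 1.697.
p-value = P(Z > 1.697) ≈ 0.0449. With α = 0.1, reject H₀.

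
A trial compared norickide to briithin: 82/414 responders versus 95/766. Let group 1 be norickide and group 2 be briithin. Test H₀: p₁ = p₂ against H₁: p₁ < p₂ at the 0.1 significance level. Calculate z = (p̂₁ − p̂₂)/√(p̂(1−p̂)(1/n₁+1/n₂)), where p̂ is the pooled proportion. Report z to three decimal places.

p̂₁ = 82/414 = 0.19807, p̂₂ = 95/766 = 0.12402.
Pooled p̂ = (82+95)/(414+766) = 177/1180 = 0.15000.
SE = √(0.1275 × 0.00372094) = 0.02178.
z = (0.19807 − 0.12402)/0.02178 = 0.07405/0.02178 = 3.400.
p-value = P(Z < 3.400) ≈ 0.9997. With α = 0.1, fail to reject H₀.

z = 3.400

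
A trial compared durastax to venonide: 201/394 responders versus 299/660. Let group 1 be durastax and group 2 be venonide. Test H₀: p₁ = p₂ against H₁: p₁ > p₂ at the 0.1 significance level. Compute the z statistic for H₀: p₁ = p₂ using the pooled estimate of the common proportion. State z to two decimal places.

p̂₁ = 201/394 = 0.5102, p̂₂ = 299/660 = 0.4530.
Pooled p̂ = (201+299)/(394+660) = 500/1054 = 0.4744.
SE = √(0.249344 × 0.00405322) = 0.0318.
z = (0.5102 − 0.4530)/0.0318 = 0.0572/0.0318 = 1.80.
p-value = P(Z > 1.797) ≈ 0.0362; since p < α = 0.1, reject H₀.

z = 1.80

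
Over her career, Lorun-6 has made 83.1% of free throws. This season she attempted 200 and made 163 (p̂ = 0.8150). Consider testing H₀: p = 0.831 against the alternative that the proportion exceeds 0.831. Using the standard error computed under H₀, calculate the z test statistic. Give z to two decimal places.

p̂ = 163/200 ≈ 0.8150.
Under H₀, SE = √(0.831·0.169/200) = √(0.000702195) = 0.0265.
z = (0.8150 − 0.831)/0.0265 = -0.0160/0.0265 = -0.60.

z = -0.60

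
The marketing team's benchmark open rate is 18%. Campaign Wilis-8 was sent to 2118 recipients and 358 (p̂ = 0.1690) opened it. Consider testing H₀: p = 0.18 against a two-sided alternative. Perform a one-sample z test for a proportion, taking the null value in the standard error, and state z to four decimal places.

p̂ = 358/2118 ≈ 0.169027.
Under H₀, SE = √(0.18·0.82/2118) = √(6.96884e-05) = 0.008348.
z = (0.169027 − 0.18)/0.008348 = -0.010973/0.008348 = -1.3144.

z = -1.3144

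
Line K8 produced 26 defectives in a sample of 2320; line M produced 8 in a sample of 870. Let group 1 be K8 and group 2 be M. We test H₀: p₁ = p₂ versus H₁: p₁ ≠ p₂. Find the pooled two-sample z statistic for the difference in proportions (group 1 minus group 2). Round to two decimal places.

z = 0.49

p̂₁ = 26/2320 ≈ 0.0112, p̂₂ = 8/870 ≈ 0.0092.
Pooled p̂ = (26+8)/(2320+870) = 34/3190 = 0.0107.
SE = √(p̂(1−p̂)(1/n₁+1/n₂)) = √(0.0107·0.9893·0.00158046) = √(1.66655e-05) = 0.0041.
z = (0.0112 − 0.0092)/0.0041 = 0.0020/0.0041 = 0.49.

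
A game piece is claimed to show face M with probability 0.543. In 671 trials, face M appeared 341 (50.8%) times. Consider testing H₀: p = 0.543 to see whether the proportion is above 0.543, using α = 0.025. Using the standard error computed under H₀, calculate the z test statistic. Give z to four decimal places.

p̂ = 341/671 = 0.5081967.
Under H₀, SE = √(0.543·0.457/671) = √(0.000369823) = 0.0192308.
z = (0.5081967 − 0.543)/0.0192308 = -0.0348033/0.0192308 = -1.8098.
p-value = P(Z > -1.810) ≈ 0.9648; since p > α = 0.025, fail to reject H₀.

z = -1.8098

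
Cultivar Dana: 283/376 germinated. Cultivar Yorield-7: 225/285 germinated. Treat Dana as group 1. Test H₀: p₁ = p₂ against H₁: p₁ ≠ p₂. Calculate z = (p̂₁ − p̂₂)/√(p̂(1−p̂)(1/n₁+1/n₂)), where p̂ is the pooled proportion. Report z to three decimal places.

z = -1.111

p̂₁ = 283/376 = 0.75266, p̂₂ = 225/285 = 0.78947.
Pooled p̂ = (283+225)/(376+285) = 508/661 = 0.76853.
SE = √(p̂(1−p̂)(1/n₁+1/n₂)) = √(0.76853·0.23147·0.00616835) = √(0.00109729) = 0.03313.
z = (0.75266 − 0.78947)/0.03313 = -0.03681/0.03313 = -1.111.
p-value = 2·P(Z > 1.111) ≈ 0.2664.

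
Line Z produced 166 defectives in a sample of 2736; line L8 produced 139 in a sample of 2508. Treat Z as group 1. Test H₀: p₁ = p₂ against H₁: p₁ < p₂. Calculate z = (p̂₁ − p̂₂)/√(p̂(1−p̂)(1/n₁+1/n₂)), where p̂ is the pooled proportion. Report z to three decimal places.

p̂₁ = 166/2736 ≈ 0.06067, p̂₂ = 139/2508 ≈ 0.05542.
Pooled p̂ = (166+139)/(2736+2508) = 305/5244 = 0.05816.
SE = √(p̂(1−p̂)(1/n₁+1/n₂)) = √(0.05816·0.94184·0.000764221) = √(4.18632e-05) = 0.00647.
z = (0.06067 − 0.05542)/0.00647 = 0.00525/0.00647 = 0.811.

z = 0.811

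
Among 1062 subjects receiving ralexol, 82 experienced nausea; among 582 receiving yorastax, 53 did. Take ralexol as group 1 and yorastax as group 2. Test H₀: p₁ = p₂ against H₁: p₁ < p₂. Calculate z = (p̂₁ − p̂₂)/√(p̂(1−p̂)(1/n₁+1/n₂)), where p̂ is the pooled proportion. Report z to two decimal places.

p̂₁ = 82/1062 ≈ 0.0772, p̂₂ = 53/582 ≈ 0.0911.
Pooled p̂ = (82+53)/(1062+582) = 135/1644 = 0.0821.
SE = √(0.0753736 × 0.00265983) = 0.0142.
z = (0.0772 − 0.0911)/0.0142 = -0.0139/0.0142 = -0.98.
p-value = P(Z < -0.978) ≈ 0.1640.

z = -0.98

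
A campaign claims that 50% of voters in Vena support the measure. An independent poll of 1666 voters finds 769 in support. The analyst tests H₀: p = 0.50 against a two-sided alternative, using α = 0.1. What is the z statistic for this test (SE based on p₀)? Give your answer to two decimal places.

z = -3.14

p̂ = 769/1666 ≈ 0.46158.
SE = √(p₀(1−p₀)/n) = √(0.25/1666) = 0.01225.
z = (0.46158 − 0.5)/0.01225 = -0.03842/0.01225 = -3.14.
p-value = 2·P(Z > 3.136) ≈ 0.0017. With α = 0.1, reject H₀.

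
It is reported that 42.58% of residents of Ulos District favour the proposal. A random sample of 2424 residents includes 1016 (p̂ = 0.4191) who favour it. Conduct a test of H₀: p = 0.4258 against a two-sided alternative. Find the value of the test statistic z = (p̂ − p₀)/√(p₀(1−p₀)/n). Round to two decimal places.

p̂ = 1016/2424 ≈ 0.41914.
Under H₀, SE = √(0.4258·0.5742/2424) = √(0.000100864) = 0.01004.
z = (0.41914 − 0.4258)/0.01004 = -0.00666/0.01004 = -0.66.

z = -0.66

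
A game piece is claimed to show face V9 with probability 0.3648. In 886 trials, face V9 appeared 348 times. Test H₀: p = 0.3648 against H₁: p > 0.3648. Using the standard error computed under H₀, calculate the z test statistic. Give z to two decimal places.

z = 1.73

p̂ = 348/886 ≈ 0.3928.
Under H₀, SE = √(0.3648·0.6352/886) = √(0.000261536) = 0.0162.
z = (0.3928 − 0.3648)/0.0162 = 0.0280/0.0162 = 1.73.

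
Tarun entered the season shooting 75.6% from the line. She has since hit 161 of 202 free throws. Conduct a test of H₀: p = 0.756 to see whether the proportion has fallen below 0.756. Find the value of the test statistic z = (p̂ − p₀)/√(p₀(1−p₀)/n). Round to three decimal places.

p̂ = 161/202 = 0.79703.
SE = √(p₀(1−p₀)/n) = √(0.18446/202) = 0.03022.
z = (0.79703 − 0.756)/0.03022 = 0.04103/0.03022 = 1.358.

z = 1.358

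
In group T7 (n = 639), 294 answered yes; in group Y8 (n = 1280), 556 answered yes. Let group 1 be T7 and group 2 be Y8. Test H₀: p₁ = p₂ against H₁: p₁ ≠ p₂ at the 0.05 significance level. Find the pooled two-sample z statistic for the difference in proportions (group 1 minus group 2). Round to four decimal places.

p̂₁ = 294/639 ≈ 0.460094, p̂₂ = 556/1280 ≈ 0.434375.
Pooled p̂ = (294+556)/(639+1280) = 850/1919 = 0.442939.
SE = √(0.246744 × 0.0023462) = 0.024061.
z = (0.460094 − 0.434375)/0.024061 = 0.025719/0.024061 = 1.0689.
Two-sided p-value ≈ 2·Φ(−1.069) = 0.2851; since p > α = 0.05, fail to reject H₀.

z = 1.0689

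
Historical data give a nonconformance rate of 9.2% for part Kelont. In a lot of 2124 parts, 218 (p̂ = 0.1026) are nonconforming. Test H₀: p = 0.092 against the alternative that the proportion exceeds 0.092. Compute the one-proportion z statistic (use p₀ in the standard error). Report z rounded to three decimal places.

z = 1.696

p̂ = 218/2124 ≈ 0.102637.
SE = √(p₀(1−p₀)/n) = √(0.083536/2124) = 0.006271.
z = (0.102637 − 0.092)/0.006271 = 0.010637/0.006271 = 1.696.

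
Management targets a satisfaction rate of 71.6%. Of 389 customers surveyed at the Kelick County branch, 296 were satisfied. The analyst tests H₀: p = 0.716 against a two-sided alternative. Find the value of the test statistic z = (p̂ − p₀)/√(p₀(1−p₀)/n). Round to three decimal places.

z = 1.965

p̂ = 296/389 ≈ 0.76093.
Standard error under H₀: √(0.716×0.284/389) = 0.02286.
z = (0.76093 − 0.716)/0.02286 = 0.04493/0.02286 = 1.965.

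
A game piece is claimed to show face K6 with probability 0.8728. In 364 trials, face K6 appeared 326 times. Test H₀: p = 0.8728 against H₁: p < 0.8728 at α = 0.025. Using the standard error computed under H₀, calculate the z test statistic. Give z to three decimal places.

z = 1.306

p̂ = 326/364 = 0.89560.
Under H₀, SE = √(0.8728·0.1272/364) = √(0.000305) = 0.01746.
z = (0.89560 − 0.8728)/0.01746 = 0.02280/0.01746 = 1.306.
p-value = P(Z < 1.306) ≈ 0.9042; since p > α = 0.025, fail to reject H₀.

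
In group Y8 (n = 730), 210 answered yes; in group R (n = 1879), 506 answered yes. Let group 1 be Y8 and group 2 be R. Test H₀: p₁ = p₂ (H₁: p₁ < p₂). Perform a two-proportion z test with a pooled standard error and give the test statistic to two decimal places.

z = 0.94

p̂₁ = 210/730 = 0.2877, p̂₂ = 506/1879 = 0.2693.
Pooled p̂ = (210+506)/(730+1879) = 716/2609 = 0.2744.
SE = √(0.19912 × 0.00190206) = 0.0195.
z = (0.2877 − 0.2693)/0.0195 = 0.0184/0.0195 = 0.94.
p-value = P(Z < 0.944) ≈ 0.8275.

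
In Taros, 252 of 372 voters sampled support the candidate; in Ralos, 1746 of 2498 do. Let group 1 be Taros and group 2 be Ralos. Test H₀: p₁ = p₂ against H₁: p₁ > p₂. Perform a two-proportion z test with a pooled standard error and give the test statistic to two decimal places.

z = -0.84

p̂₁ = 252/372 = 0.6774, p̂₂ = 1746/2498 = 0.6990.
Pooled p̂ = (252+1746)/(372+2498) = 1998/2870 = 0.6962.
SE = √(0.211518 × 0.00308849) = 0.0256.
z = (0.6774 − 0.6990)/0.0256 = -0.0216/0.0256 = -0.84.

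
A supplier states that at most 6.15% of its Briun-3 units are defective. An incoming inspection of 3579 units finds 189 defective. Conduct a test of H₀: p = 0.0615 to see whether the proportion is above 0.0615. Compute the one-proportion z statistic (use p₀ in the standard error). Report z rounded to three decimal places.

p̂ = 189/3579 ≈ 0.052808.
Standard error under H₀: √(0.0615×0.9385/3579) = 0.004016.
z = (0.052808 − 0.0615)/0.004016 = -0.008692/0.004016 = -2.164.

z = -2.164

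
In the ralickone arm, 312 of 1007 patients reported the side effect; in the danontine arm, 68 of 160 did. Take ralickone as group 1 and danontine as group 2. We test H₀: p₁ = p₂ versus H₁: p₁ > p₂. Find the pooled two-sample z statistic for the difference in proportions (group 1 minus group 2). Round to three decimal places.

z = -2.888

p̂₁ = 312/1007 = 0.30983, p̂₂ = 68/160 = 0.42500.
Pooled p̂ = (312+68)/(1007+160) = 380/1167 = 0.32562.
SE = √(p̂(1−p̂)(1/n₁+1/n₂)) = √(0.32562·0.67438·0.00724305) = √(0.00159052) = 0.03988.
z = (0.30983 − 0.42500)/0.03988 = -0.11517/0.03988 = -2.888.
p-value = P(Z > -2.888) ≈ 0.9981.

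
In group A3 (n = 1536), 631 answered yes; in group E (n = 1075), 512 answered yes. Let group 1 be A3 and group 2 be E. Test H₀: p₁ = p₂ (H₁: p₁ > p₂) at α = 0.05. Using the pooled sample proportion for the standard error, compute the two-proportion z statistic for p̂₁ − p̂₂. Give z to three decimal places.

z = -3.319

p̂₁ = 631/1536 = 0.410807, p̂₂ = 512/1075 = 0.476279.
Pooled p̂ = (631+512)/(1536+1075) = 1143/2611 = 0.437763.
SE = √(p̂(1−p̂)(1/n₁+1/n₂)) = √(0.437763·0.562237·0.00158127) = √(0.000389194) = 0.019728.
z = (0.410807 − 0.476279)/0.019728 = -0.065472/0.019728 = -3.319.
p-value = P(Z > -3.319) ≈ 0.9995. With α = 0.05, fail to reject H₀.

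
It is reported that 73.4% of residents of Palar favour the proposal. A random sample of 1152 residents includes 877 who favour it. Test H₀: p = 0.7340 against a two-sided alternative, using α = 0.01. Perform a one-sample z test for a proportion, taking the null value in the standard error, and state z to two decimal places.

z = 2.10

p̂ = 877/1152 ≈ 0.7613.
Under H₀, SE = √(0.734·0.266/1152) = √(0.000169483) = 0.0130.
z = (0.7613 − 0.734)/0.0130 = 0.0273/0.0130 = 2.10.
Two-sided p-value ≈ 2·Φ(−2.096) = 0.0361; since p > α = 0.01, fail to reject H₀.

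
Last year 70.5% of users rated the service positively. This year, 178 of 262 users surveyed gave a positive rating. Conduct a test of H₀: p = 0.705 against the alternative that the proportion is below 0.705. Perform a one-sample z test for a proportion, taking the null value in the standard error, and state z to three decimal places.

z = -0.909

p̂ = 178/262 = 0.67939.
SE = √(p₀(1−p₀)/n) = √(0.20798/262) = 0.02817.
z = (0.67939 − 0.705)/0.02817 = -0.02561/0.02817 = -0.909.
p-value = P(Z < -0.909) ≈ 0.1817.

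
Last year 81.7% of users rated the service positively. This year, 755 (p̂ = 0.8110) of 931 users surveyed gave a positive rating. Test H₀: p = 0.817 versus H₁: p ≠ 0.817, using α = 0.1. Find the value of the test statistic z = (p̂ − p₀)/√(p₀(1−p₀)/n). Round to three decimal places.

z = -0.477

p̂ = 755/931 = 0.81096.
Under H₀, SE = √(0.817·0.183/931) = √(0.000160592) = 0.01267.
z = (0.81096 − 0.817)/0.01267 = -0.00604/0.01267 = -0.477.
Two-sided p-value ≈ 2·Φ(−0.477) = 0.6334. With α = 0.1, fail to reject H₀.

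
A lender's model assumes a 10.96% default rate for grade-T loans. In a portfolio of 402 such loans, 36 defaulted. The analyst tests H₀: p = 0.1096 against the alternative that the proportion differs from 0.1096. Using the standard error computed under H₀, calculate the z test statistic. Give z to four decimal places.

z = -1.2867

p̂ = 36/402 = 0.089552.
Under H₀, SE = √(0.1096·0.8904/402) = √(0.000242756) = 0.015581.
z = (0.089552 − 0.1096)/0.015581 = -0.020048/0.015581 = -1.2867.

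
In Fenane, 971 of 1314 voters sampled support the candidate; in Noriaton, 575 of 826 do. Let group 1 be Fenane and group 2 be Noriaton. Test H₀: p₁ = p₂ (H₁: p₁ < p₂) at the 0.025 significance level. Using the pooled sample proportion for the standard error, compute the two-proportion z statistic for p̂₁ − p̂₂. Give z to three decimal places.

p̂₁ = 971/1314 = 0.73896, p̂₂ = 575/826 = 0.69613.
Pooled p̂ = (971+575)/(1314+826) = 1546/2140 = 0.72243.
SE = √(0.200525 × 0.00197169) = 0.01988.
z = (0.73896 − 0.69613)/0.01988 = 0.04283/0.01988 = 2.154.
p-value = P(Z < 2.154) ≈ 0.9844, so at α = 0.025 we fail to reject H₀.

z = 2.154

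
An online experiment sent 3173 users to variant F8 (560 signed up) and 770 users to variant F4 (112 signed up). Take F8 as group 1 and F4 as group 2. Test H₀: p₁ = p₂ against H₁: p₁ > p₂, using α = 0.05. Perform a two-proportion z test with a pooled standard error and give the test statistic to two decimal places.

z = 2.05

p̂₁ = 560/3173 ≈ 0.1765, p̂₂ = 112/770 ≈ 0.1455.
Pooled p̂ = (560+112)/(3173+770) = 672/3943 = 0.1704.
SE = √(0.141383 × 0.00161386) = 0.0151.
z = (0.1765 − 0.1455)/0.0151 = 0.0310/0.0151 = 2.05.
p-value = P(Z > 2.055) ≈ 0.0200, so at α = 0.05 we reject H₀.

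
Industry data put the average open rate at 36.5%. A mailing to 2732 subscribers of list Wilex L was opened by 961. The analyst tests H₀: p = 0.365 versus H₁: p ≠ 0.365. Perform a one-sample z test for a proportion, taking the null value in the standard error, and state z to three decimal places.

z = -1.438

p̂ = 961/2732 = 0.35176.
SE = √(p₀(1−p₀)/n) = √(0.23178/2732) = 0.00921.
z = (0.35176 − 0.365)/0.00921 = -0.01324/0.00921 = -1.438.
p-value = 2·P(Z > 1.438) ≈ 0.1505.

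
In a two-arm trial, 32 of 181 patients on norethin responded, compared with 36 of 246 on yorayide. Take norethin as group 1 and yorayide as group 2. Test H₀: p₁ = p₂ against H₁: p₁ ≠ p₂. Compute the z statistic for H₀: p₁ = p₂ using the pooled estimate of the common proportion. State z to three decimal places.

z = 0.850

p̂₁ = 32/181 ≈ 0.17680, p̂₂ = 36/246 ≈ 0.14634.
Pooled p̂ = (32+36)/(181+246) = 68/427 = 0.15925.
SE = √(0.13389 × 0.0095899) = 0.03583.
z = (0.17680 − 0.14634)/0.03583 = 0.03046/0.03583 = 0.850.
p-value = 2·P(Z > 0.850) ≈ 0.3954.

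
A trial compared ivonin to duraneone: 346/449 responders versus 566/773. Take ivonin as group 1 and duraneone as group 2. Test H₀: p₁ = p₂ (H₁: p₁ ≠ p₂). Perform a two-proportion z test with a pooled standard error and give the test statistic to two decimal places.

p̂₁ = 346/449 ≈ 0.7706, p̂₂ = 566/773 ≈ 0.7322.
Pooled p̂ = (346+566)/(449+773) = 912/1222 = 0.7463.
SE = √(p̂(1−p̂)(1/n₁+1/n₂)) = √(0.7463·0.2537·0.00352083) = √(0.000666591) = 0.0258.
z = (0.7706 − 0.7322)/0.0258 = 0.0384/0.0258 = 1.49.
Two-sided p-value ≈ 2·Φ(−1.487) = 0.1370.

z = 1.49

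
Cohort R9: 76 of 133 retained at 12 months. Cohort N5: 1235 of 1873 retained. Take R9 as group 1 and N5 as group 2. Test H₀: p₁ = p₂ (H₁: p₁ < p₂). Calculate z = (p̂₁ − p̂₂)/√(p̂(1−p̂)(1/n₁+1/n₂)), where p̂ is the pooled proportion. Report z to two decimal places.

z = -2.06

p̂₁ = 76/133 ≈ 0.5714, p̂₂ = 1235/1873 ≈ 0.6594.
Pooled p̂ = (76+1235)/(133+1873) = 1311/2006 = 0.6535.
SE = √(0.226426 × 0.0080527) = 0.0427.
z = (0.5714 − 0.6594)/0.0427 = -0.0880/0.0427 = -2.06.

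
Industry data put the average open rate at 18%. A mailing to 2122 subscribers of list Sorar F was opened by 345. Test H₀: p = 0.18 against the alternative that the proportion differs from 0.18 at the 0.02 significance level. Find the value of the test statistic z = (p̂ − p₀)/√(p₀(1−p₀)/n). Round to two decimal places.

z = -2.09

p̂ = 345/2122 = 0.16258.
SE = √(p₀(1−p₀)/n) = √(0.1476/2122) = 0.00834.
z = (0.16258 − 0.18)/0.00834 = -0.01742/0.00834 = -2.09.
Two-sided p-value ≈ 2·Φ(−2.088) = 0.0368, so at α = 0.02 we fail to reject H₀.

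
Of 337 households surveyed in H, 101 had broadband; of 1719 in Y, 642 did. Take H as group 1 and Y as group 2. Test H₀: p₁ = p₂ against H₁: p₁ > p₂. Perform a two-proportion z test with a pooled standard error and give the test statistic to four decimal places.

p̂₁ = 101/337 = 0.299703, p̂₂ = 642/1719 = 0.373473.
Pooled p̂ = (101+642)/(337+1719) = 743/2056 = 0.361381.
SE = √(0.230785 × 0.00354909) = 0.028620.
z = (0.299703 − 0.373473)/0.028620 = -0.073770/0.028620 = -2.5776.
p-value = P(Z > -2.578) ≈ 0.9950.

z = -2.5776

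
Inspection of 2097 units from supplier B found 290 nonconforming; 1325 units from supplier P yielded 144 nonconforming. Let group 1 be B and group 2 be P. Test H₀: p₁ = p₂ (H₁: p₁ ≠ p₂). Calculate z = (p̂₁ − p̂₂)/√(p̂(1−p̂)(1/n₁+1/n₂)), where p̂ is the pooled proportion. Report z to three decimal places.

z = 2.536

p̂₁ = 290/2097 = 0.138293, p̂₂ = 144/1325 = 0.108679.
Pooled p̂ = (290+144)/(2097+1325) = 434/3422 = 0.126826.
SE = √(0.110741 × 0.00123159) = 0.011679.
z = (0.138293 − 0.108679)/0.011679 = 0.029614/0.011679 = 2.536.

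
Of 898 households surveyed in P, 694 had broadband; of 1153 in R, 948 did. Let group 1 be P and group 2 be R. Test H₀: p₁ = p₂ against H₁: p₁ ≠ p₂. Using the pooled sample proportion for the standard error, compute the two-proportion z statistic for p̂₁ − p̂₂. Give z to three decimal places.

z = -2.776

p̂₁ = 694/898 = 0.772829, p̂₂ = 948/1153 = 0.822203.
Pooled p̂ = (694+948)/(898+1153) = 1642/2051 = 0.800585.
SE = √(p̂(1−p̂)(1/n₁+1/n₂)) = √(0.800585·0.199415·0.00198089) = √(0.000316246) = 0.017783.
z = (0.772829 − 0.822203)/0.017783 = -0.049374/0.017783 = -2.776.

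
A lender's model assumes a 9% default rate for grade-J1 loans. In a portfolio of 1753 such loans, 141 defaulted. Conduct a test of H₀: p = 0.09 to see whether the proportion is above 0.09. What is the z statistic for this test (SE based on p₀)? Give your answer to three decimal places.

p̂ = 141/1753 ≈ 0.080434.
Under H₀, SE = √(0.09·0.91/1753) = √(4.67199e-05) = 0.006835.
z = (0.080434 − 0.09)/0.006835 = -0.009566/0.006835 = -1.400.

z = -1.400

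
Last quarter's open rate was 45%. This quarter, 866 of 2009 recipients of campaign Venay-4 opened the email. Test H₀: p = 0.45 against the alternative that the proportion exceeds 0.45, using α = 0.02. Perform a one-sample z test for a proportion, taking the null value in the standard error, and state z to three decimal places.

p̂ = 866/2009 ≈ 0.43106.
Standard error under H₀: √(0.45×0.55/2009) = 0.01110.
z = (0.43106 − 0.45)/0.01110 = -0.01894/0.01110 = -1.706.
p-value = P(Z > -1.706) ≈ 0.9560. With α = 0.02, fail to reject H₀.

z = -1.706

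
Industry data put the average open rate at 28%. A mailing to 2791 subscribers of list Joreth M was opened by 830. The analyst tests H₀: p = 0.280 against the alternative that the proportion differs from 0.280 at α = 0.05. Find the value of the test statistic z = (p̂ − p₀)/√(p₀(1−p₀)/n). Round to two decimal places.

z = 2.05

p̂ = 830/2791 = 0.2974.
Standard error under H₀: √(0.28×0.72/2791) = 0.0085.
z = (0.2974 − 0.28)/0.0085 = 0.0174/0.0085 = 2.05.
p-value = 2·P(Z > 2.045) ≈ 0.0408; since p < α = 0.05, reject H₀.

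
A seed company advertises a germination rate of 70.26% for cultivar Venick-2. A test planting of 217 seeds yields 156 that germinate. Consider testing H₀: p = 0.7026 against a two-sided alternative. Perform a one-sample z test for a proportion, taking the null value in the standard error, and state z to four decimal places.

p̂ = 156/217 = 0.718894.
Under H₀, SE = √(0.7026·0.2974/217) = √(0.000962918) = 0.031031.
z = (0.718894 − 0.7026)/0.031031 = 0.016294/0.031031 = 0.5251.
Two-sided p-value ≈ 2·Φ(−0.525) = 0.5995.

z = 0.5251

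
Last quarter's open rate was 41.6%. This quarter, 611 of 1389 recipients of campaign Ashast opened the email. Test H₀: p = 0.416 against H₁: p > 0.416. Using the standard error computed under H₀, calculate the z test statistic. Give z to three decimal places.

p̂ = 611/1389 = 0.439885.
SE = √(p₀(1−p₀)/n) = √(0.24294/1389) = 0.013225.
z = (0.439885 − 0.416)/0.013225 = 0.023885/0.013225 = 1.806.
p-value = P(Z > 1.806) ≈ 0.0355.

z = 1.806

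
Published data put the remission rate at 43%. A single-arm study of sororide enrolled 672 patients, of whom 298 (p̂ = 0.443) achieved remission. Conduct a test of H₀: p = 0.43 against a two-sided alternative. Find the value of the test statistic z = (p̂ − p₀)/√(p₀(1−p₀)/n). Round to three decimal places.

z = 0.704

p̂ = 298/672 = 0.44345.
Under H₀, SE = √(0.43·0.57/672) = √(0.000364732) = 0.01910.
z = (0.44345 − 0.43)/0.01910 = 0.01345/0.01910 = 0.704.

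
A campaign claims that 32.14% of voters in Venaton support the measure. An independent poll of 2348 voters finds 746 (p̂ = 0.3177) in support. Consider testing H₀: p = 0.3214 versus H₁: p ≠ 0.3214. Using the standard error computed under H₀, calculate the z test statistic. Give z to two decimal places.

p̂ = 746/2348 ≈ 0.31772.
SE = √(p₀(1−p₀)/n) = √(0.2181/2348) = 0.00964.
z = (0.31772 − 0.3214)/0.00964 = -0.00368/0.00964 = -0.38.

z = -0.38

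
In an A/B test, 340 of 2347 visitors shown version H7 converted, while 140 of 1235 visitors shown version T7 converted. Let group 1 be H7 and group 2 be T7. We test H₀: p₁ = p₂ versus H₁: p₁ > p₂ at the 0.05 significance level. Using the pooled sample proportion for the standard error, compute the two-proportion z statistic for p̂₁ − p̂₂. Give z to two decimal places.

p̂₁ = 340/2347 ≈ 0.14487, p̂₂ = 140/1235 ≈ 0.11336.
Pooled p̂ = (340+140)/(2347+1235) = 480/3582 = 0.13400.
SE = √(0.116046 × 0.00123579) = 0.01198.
z = (0.14487 − 0.11336)/0.01198 = 0.03151/0.01198 = 2.63.
p-value = P(Z > 2.631) ≈ 0.0043, so at α = 0.05 we reject H₀.

z = 2.63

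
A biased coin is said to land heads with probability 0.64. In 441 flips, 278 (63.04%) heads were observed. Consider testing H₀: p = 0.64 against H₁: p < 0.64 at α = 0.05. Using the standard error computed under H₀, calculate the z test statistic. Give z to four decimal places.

p̂ = 278/441 ≈ 0.6303855.
Under H₀, SE = √(0.64·0.36/441) = √(0.000522449) = 0.0228571.
z = (0.6303855 − 0.64)/0.0228571 = -0.0096145/0.0228571 = -0.4206.
p-value = P(Z < -0.421) ≈ 0.3370, so at α = 0.05 we fail to reject H₀.

z = -0.4206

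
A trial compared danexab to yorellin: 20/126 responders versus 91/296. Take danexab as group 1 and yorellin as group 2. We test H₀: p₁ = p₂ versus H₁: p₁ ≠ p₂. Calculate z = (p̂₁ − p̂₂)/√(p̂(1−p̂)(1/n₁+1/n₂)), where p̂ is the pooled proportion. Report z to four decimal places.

p̂₁ = 20/126 = 0.1587302, p̂₂ = 91/296 = 0.3074324.
Pooled p̂ = (20+91)/(126+296) = 111/422 = 0.2630332.
SE = √(p̂(1−p̂)(1/n₁+1/n₂)) = √(0.2630332·0.7369668·0.0113149) = √(0.00219335) = 0.0468333.
z = (0.1587302 − 0.3074324)/0.0468333 = -0.1487022/0.0468333 = -3.1751.
p-value = 2·P(Z > 3.175) ≈ 0.0015.

z = -3.1751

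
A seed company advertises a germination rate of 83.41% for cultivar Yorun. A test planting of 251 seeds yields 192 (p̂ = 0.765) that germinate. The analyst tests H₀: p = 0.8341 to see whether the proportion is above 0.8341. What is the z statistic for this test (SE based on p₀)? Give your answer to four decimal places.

p̂ = 192/251 = 0.764940.
Under H₀, SE = √(0.8341·0.1659/251) = √(0.000551304) = 0.023480.
z = (0.764940 − 0.8341)/0.023480 = -0.069160/0.023480 = -2.9455.

z = -2.9455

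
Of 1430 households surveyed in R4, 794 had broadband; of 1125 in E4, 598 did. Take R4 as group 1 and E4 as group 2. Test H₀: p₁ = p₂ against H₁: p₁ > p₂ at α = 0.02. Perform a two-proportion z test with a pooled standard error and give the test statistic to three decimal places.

p̂₁ = 794/1430 = 0.555245, p̂₂ = 598/1125 = 0.531556.
Pooled p̂ = (794+598)/(1430+1125) = 1392/2555 = 0.544814.
SE = √(0.247992 × 0.00158819) = 0.019846.
z = (0.555245 − 0.531556)/0.019846 = 0.023689/0.019846 = 1.194.
p-value = P(Z > 1.194) ≈ 0.1163. With α = 0.02, fail to reject H₀.

z = 1.194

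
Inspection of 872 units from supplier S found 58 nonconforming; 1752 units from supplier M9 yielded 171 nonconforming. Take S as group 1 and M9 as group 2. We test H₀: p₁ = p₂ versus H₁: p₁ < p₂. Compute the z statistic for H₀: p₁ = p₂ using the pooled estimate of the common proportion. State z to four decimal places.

p̂₁ = 58/872 = 0.066514, p̂₂ = 171/1752 = 0.097603.
Pooled p̂ = (58+171)/(872+1752) = 229/2624 = 0.087271.
SE = √(p̂(1−p̂)(1/n₁+1/n₂)) = √(0.087271·0.912729·0.00171757) = √(0.000136813) = 0.011697.
z = (0.066514 − 0.097603)/0.011697 = -0.031089/0.011697 = -2.6579.
p-value = P(Z < -2.658) ≈ 0.0039.

z = -2.6579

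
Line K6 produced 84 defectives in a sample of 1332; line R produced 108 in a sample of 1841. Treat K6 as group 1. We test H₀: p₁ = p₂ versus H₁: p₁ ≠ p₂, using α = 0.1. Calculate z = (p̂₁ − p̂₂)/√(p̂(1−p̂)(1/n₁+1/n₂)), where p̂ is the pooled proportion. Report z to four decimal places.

p̂₁ = 84/1332 = 0.063063, p̂₂ = 108/1841 = 0.058664.
Pooled p̂ = (84+108)/(1332+1841) = 192/3173 = 0.060511.
SE = √(0.056849 × 0.00129393) = 0.008577.
z = (0.063063 − 0.058664)/0.008577 = 0.004399/0.008577 = 0.5129.
Two-sided p-value ≈ 2·Φ(−0.513) = 0.6080. With α = 0.1, fail to reject H₀.

z = 0.5129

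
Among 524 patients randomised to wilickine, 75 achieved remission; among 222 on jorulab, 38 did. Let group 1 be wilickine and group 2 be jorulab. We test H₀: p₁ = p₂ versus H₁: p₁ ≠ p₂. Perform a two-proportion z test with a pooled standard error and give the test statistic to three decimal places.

p̂₁ = 75/524 ≈ 0.14313, p̂₂ = 38/222 ≈ 0.17117.
Pooled p̂ = (75+38)/(524+222) = 113/746 = 0.15147.
SE = √(0.12853 × 0.0064129) = 0.02871.
z = (0.14313 − 0.17117)/0.02871 = -0.02804/0.02871 = -0.977.

z = -0.977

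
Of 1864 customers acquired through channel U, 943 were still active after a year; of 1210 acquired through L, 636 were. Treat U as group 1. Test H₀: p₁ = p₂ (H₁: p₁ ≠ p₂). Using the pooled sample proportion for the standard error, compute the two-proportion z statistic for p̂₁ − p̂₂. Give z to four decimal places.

p̂₁ = 943/1864 ≈ 0.5059013, p̂₂ = 636/1210 ≈ 0.5256198.
Pooled p̂ = (943+636)/(1864+1210) = 1579/3074 = 0.5136630.
SE = √(0.249813 × 0.00136293) = 0.0184520.
z = (0.5059013 − 0.5256198)/0.0184520 = -0.0197185/0.0184520 = -1.0686.
p-value = 2·P(Z > 1.069) ≈ 0.2852.

z = -1.0686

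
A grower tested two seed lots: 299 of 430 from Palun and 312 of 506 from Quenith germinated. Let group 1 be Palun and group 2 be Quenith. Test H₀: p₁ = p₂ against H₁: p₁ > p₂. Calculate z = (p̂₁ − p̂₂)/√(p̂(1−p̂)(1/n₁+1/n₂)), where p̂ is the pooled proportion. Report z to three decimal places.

p̂₁ = 299/430 ≈ 0.69535, p̂₂ = 312/506 ≈ 0.61660.
Pooled p̂ = (299+312)/(430+506) = 611/936 = 0.65278.
SE = √(p̂(1−p̂)(1/n₁+1/n₂)) = √(0.65278·0.34722·0.00430187) = √(0.000975056) = 0.03123.
z = (0.69535 − 0.61660)/0.03123 = 0.07875/0.03123 = 2.522.

z = 2.522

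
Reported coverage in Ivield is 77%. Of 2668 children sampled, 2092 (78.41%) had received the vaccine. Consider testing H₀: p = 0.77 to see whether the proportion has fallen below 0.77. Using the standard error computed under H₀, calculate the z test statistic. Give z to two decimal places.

p̂ = 2092/2668 = 0.78411.
Under H₀, SE = √(0.77·0.23/2668) = √(6.63793e-05) = 0.00815.
z = (0.78411 − 0.77)/0.00815 = 0.01411/0.00815 = 1.73.

z = 1.73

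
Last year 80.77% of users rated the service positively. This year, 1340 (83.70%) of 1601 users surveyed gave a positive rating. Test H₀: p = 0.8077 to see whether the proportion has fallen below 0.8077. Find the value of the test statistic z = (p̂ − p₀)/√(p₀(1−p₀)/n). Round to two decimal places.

p̂ = 1340/1601 = 0.83698.
Under H₀, SE = √(0.8077·0.1923/1601) = √(9.70148e-05) = 0.00985.
z = (0.83698 − 0.8077)/0.00985 = 0.02928/0.00985 = 2.97.

z = 2.97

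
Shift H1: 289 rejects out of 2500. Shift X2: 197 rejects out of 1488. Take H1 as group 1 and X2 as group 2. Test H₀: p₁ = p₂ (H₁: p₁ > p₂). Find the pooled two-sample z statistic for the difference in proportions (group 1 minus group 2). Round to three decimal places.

z = -1.568

p̂₁ = 289/2500 ≈ 0.11560, p̂₂ = 197/1488 ≈ 0.13239.
Pooled p̂ = (289+197)/(2500+1488) = 486/3988 = 0.12187.
SE = √(0.107014 × 0.00107204) = 0.01071.
z = (0.11560 − 0.13239)/0.01071 = -0.01679/0.01071 = -1.568.
p-value = P(Z > -1.568) ≈ 0.9415.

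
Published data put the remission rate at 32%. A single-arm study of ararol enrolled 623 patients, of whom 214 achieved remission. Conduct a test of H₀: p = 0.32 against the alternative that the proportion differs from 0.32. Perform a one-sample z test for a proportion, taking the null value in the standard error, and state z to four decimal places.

z = 1.2574

p̂ = 214/623 = 0.343499.
Under H₀, SE = √(0.32·0.68/623) = √(0.000349278) = 0.018689.
z = (0.343499 − 0.32)/0.018689 = 0.023499/0.018689 = 1.2574.
Two-sided p-value ≈ 2·Φ(−1.257) = 0.2086.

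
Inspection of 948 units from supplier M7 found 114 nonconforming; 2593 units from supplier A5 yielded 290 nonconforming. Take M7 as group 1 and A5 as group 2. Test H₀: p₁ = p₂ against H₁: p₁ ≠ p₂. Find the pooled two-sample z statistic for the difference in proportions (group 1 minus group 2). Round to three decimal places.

z = 0.697

p̂₁ = 114/948 ≈ 0.12025, p̂₂ = 290/2593 ≈ 0.11184.
Pooled p̂ = (114+290)/(948+2593) = 404/3541 = 0.11409.
SE = √(0.101075 × 0.00144051) = 0.01207.
z = (0.12025 − 0.11184)/0.01207 = 0.00841/0.01207 = 0.697.
Two-sided p-value ≈ 2·Φ(−0.697) = 0.4856.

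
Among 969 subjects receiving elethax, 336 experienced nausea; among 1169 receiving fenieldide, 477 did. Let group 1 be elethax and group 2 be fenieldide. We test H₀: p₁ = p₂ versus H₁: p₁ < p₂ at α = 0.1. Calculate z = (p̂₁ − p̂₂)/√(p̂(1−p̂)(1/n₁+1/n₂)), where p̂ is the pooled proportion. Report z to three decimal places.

p̂₁ = 336/969 ≈ 0.34675, p̂₂ = 477/1169 ≈ 0.40804.
Pooled p̂ = (336+477)/(969+1169) = 813/2138 = 0.38026.
SE = √(p̂(1−p̂)(1/n₁+1/n₂)) = √(0.38026·0.61974·0.00188742) = √(0.000444796) = 0.02109.
z = (0.34675 − 0.40804)/0.02109 = -0.06129/0.02109 = -2.906.
p-value = P(Z < -2.906) ≈ 0.0018, so at α = 0.1 we reject H₀.

z = -2.906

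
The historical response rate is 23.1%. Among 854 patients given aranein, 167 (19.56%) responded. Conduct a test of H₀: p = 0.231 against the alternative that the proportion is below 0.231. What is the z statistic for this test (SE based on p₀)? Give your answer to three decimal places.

p̂ = 167/854 = 0.19555.
Under H₀, SE = √(0.231·0.769/854) = √(0.000208008) = 0.01442.
z = (0.19555 − 0.231)/0.01442 = -0.03545/0.01442 = -2.458.

z = -2.458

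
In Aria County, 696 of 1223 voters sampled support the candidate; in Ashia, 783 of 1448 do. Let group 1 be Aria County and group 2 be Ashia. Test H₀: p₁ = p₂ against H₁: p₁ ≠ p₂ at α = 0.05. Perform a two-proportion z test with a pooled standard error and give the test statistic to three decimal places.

p̂₁ = 696/1223 ≈ 0.56909, p̂₂ = 783/1448 ≈ 0.54075.
Pooled p̂ = (696+783)/(1223+1448) = 1479/2671 = 0.55373.
SE = √(p̂(1−p̂)(1/n₁+1/n₂)) = √(0.55373·0.44627·0.00150827) = √(0.000372714) = 0.01931.
z = (0.56909 − 0.54075)/0.01931 = 0.02834/0.01931 = 1.468.
Two-sided p-value ≈ 2·Φ(−1.468) = 0.1420, so at α = 0.05 we fail to reject H₀.

z = 1.468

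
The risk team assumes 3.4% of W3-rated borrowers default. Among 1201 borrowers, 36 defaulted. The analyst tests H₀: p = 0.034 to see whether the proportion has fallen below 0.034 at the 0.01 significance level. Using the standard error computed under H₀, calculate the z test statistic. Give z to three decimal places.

p̂ = 36/1201 ≈ 0.029975.
SE = √(p₀(1−p₀)/n) = √(0.032844/1201) = 0.005229.
z = (0.029975 − 0.034)/0.005229 = -0.004025/0.005229 = -0.770.
p-value = P(Z < -0.770) ≈ 0.2207. With α = 0.01, fail to reject H₀.

z = -0.770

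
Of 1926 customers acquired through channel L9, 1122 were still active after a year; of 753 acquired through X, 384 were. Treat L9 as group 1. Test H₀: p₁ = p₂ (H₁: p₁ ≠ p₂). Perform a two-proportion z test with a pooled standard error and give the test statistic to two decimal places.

p̂₁ = 1122/1926 ≈ 0.58255, p̂₂ = 384/753 ≈ 0.50996.
Pooled p̂ = (1122+384)/(1926+753) = 1506/2679 = 0.56215.
SE = √(0.246137 × 0.00184723) = 0.02132.
z = (0.58255 − 0.50996)/0.02132 = 0.07259/0.02132 = 3.40.

z = 3.40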